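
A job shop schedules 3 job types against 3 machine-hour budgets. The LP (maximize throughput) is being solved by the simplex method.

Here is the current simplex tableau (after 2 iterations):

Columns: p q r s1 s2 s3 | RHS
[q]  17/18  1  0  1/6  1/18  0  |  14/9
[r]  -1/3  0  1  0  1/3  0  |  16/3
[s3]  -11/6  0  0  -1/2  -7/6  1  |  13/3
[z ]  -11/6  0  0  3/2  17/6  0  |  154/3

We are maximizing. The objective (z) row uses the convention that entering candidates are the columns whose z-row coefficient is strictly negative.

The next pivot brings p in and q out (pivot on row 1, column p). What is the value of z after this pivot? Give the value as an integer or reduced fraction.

924/17

Minimum ratio for p: (14/9)/(17/18) = 28/17.
z changes by −(z-row coeff of p)·ratio = −(-11/6)·(28/17) = 154/51.
New z = 154/3 + (154/51) = 924/17.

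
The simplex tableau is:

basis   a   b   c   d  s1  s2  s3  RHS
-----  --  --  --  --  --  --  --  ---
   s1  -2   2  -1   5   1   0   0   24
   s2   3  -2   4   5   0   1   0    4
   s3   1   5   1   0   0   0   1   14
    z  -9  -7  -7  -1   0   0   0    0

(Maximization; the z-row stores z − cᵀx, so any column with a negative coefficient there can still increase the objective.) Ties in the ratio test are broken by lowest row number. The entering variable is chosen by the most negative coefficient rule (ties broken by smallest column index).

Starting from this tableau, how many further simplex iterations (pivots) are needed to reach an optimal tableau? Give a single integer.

pivot: a in, s2 out → z = 12
pivot: b in, s3 out → z = 698/17
No improving column remains; optimal.

2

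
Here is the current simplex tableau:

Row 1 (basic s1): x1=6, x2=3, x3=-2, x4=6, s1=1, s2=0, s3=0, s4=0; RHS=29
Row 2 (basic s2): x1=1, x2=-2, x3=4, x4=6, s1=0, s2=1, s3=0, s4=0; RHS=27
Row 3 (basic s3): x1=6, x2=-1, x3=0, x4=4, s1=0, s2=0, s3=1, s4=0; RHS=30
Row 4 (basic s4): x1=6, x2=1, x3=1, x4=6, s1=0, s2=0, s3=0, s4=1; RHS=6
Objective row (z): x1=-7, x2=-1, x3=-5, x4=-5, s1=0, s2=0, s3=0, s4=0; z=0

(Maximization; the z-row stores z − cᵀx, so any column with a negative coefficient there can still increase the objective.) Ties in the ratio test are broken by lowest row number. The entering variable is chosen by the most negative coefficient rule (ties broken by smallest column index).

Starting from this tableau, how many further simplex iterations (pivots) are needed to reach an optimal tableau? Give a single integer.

2

pivot: x1 in, s4 out → z = 7
pivot: x3 in, x1 out → z = 30
No improving column remains; optimal.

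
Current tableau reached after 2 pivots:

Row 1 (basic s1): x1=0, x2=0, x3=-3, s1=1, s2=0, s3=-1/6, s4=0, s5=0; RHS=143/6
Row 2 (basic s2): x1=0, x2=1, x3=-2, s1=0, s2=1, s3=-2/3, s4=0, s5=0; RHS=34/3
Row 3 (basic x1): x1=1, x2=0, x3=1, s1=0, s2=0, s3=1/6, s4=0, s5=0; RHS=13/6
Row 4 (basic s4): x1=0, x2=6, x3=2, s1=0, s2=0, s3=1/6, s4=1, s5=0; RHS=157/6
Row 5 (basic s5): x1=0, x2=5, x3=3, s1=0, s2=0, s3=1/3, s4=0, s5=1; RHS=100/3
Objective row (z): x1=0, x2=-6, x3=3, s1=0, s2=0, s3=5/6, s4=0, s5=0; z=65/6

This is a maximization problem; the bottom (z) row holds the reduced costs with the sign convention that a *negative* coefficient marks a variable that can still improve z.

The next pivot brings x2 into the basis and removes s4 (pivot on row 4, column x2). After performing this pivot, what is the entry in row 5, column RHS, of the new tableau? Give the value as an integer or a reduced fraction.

415/36

Pivot element is row 4, column x2: 6.
Normalize row 4: new (row 4, RHS) = (157/6)/6 = 157/36.
row 5 ← row 5 − 5·(new row 4): 100/3 − 5·(157/36) = 415/36.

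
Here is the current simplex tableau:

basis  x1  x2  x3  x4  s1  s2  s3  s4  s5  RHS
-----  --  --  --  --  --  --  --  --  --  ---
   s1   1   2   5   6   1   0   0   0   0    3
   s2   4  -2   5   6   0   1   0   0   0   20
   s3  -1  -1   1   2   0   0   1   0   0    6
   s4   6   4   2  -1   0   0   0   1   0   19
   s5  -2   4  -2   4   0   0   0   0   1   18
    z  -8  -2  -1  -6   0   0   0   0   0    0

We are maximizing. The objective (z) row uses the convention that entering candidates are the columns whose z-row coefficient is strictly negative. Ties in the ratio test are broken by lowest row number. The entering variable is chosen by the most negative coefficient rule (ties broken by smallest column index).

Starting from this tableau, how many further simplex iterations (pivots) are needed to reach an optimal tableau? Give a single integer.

pivot: x1 in, s1 out → z = 24
No improving column remains; optimal.

1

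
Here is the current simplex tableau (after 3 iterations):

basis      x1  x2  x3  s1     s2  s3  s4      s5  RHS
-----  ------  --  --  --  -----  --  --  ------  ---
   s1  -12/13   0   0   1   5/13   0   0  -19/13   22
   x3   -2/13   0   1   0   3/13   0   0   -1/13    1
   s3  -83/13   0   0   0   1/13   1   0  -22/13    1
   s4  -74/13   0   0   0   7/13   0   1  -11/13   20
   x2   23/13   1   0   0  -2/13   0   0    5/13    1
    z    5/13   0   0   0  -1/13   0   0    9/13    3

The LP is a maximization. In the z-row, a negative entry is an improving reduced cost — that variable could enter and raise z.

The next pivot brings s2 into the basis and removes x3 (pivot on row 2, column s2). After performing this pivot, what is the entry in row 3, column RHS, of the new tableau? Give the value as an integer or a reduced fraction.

2/3

Pivot element is row 2, column s2: 3/13.
Normalize row 2: new (row 2, RHS) = 1/(3/13) = 13/3.
row 3 ← row 3 − (1/13)·(new row 2): 1 − (1/13)·(13/3) = 2/3.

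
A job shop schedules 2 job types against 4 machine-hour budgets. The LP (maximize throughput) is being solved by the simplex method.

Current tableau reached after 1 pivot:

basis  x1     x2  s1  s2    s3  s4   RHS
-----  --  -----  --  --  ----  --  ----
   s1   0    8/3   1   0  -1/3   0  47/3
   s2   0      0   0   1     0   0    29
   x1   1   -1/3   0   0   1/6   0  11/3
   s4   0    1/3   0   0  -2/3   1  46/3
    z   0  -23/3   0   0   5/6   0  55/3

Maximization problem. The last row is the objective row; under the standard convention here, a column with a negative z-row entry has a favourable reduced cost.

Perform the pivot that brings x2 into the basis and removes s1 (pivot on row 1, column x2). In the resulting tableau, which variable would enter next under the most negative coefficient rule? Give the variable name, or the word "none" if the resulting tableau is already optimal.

Pivot element 8/3. New z-row = old z-row − (-23/3)·(row 1/(8/3)).
Updated z-row coefficients: x1: 0, x2: 0, s1: 23/8, s2: 0, s3: -1/8, s4: 0.
The most negative is -1/8 in column s3, so s3 would enter next.

s3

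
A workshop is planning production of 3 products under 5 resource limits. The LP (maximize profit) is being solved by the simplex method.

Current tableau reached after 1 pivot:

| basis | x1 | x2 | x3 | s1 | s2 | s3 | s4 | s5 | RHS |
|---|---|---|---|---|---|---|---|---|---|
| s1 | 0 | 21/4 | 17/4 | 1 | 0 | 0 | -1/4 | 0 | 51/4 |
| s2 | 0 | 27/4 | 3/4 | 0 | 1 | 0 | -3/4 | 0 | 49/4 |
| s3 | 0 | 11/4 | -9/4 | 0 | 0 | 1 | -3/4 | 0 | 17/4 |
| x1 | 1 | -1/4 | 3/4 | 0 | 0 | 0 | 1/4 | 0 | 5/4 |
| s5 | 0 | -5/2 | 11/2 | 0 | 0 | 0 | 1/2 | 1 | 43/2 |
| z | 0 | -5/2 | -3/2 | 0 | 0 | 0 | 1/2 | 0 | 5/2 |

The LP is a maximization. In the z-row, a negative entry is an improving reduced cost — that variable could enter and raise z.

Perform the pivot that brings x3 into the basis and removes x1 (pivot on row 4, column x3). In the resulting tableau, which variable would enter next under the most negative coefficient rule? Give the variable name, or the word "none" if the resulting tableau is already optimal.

x2

Pivot element 3/4. New z-row = old z-row − (-3/2)·(row 4/(3/4)).
Updated z-row coefficients: x1: 2, x2: -3, x3: 0, s1: 0, s2: 0, s3: 0, s4: 1, s5: 0.
The most negative is -3 in column x2, so x2 would enter next.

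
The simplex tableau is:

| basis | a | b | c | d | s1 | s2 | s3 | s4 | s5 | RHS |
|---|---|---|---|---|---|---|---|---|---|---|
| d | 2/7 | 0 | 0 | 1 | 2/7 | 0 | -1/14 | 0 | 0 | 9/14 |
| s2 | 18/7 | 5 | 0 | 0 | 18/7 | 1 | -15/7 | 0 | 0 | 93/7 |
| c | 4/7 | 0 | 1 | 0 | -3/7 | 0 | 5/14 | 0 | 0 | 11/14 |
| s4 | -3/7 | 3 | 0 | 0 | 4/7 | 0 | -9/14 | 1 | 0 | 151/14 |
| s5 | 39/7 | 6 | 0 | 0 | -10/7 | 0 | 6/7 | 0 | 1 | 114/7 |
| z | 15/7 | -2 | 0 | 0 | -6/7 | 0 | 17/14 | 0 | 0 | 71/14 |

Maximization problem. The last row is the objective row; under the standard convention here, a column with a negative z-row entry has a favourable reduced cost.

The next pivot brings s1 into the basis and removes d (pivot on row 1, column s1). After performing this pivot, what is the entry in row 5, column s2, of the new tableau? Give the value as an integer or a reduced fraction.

Pivot element is row 1, column s1: 2/7.
Normalize row 1: new (row 1, s2) = 0/(2/7) = 0.
row 5 ← row 5 − (-10/7)·(new row 1): 0 − (-10/7)·0 = 0.

0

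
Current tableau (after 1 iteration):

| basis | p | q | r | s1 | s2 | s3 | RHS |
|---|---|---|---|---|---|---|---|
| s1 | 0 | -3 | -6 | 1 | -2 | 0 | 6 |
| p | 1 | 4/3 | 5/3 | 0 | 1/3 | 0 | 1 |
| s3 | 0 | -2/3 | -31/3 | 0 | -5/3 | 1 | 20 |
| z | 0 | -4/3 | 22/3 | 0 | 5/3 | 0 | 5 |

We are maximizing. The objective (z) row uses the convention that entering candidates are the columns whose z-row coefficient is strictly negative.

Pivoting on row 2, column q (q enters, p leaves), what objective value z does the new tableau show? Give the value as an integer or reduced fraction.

6

Minimum ratio for q: 1/(4/3) = 3/4.
z changes by −(z-row coeff of q)·ratio = −(-4/3)·(3/4) = 1.
New z = 5 + 1 = 6.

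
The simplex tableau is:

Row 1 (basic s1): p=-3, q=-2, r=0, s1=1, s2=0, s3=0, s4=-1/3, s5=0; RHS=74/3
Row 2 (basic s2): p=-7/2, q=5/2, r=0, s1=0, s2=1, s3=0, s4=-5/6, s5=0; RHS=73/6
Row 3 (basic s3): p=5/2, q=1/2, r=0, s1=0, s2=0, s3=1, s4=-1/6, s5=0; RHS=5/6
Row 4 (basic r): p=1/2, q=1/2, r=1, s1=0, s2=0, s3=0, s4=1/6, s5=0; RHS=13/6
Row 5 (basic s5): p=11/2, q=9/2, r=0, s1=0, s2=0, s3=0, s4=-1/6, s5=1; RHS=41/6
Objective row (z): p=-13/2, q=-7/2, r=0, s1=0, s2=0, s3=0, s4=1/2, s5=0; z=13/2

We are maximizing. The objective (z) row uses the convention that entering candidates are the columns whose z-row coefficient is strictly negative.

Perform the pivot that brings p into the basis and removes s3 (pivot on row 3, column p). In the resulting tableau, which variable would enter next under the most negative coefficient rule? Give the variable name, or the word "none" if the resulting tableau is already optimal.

q

Pivot element 5/2. New z-row = old z-row − (-13/2)·(row 3/(5/2)).
Updated z-row coefficients: p: 0, q: -11/5, r: 0, s1: 0, s2: 0, s3: 13/5, s4: 1/15, s5: 0.
The most negative is -11/5 in column q, so q would enter next.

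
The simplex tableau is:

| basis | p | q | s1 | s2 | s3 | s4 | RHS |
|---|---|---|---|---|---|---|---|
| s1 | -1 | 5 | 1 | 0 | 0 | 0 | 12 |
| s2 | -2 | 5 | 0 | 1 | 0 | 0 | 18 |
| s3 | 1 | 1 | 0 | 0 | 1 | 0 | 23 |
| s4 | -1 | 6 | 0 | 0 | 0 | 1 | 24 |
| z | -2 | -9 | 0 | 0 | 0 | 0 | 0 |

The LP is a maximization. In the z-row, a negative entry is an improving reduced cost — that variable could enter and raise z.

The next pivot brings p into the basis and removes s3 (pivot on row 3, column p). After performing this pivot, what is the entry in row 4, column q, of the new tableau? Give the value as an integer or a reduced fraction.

Pivot element is row 3, column p: 1.
Normalize row 3: new (row 3, q) = 1/1 = 1.
row 4 ← row 4 − (-1)·(new row 3): 6 − (-1)·1 = 7.

7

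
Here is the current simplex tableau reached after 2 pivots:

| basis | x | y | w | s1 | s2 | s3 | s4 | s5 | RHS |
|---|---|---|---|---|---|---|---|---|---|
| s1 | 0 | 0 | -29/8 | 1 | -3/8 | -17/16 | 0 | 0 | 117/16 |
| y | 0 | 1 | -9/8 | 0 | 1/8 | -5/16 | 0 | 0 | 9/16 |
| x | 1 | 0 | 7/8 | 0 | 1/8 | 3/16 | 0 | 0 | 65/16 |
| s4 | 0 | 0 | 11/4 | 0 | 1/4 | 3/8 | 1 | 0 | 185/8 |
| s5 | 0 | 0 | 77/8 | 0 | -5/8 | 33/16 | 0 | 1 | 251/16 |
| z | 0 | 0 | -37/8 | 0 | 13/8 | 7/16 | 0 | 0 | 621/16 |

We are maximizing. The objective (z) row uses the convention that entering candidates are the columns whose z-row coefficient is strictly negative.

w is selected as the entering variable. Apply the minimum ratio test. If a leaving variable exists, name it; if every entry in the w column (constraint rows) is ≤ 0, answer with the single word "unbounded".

Ratios: row 1 (s1): entry -29/8 ≤ 0, skip; row 2 (y): entry -9/8 ≤ 0, skip; row 3 (x): (65/16)/(7/8) = 65/14; row 4 (s4): (185/8)/(11/4) = 185/22; row 5 (s5): (251/16)/(77/8) = 251/154.
Minimum ratio is in the s5 row, so s5 leaves.

s5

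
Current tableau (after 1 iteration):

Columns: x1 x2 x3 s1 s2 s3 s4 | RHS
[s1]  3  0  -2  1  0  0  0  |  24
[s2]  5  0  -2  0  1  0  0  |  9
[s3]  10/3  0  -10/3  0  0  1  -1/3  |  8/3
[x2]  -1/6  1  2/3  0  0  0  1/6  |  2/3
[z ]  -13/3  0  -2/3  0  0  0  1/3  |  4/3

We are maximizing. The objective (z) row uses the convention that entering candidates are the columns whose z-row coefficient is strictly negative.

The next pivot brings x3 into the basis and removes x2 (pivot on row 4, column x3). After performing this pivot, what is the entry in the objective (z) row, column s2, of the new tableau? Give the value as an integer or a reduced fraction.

0

Pivot element is row 4, column x3: 2/3.
Normalize row 4: new (row 4, s2) = 0/(2/3) = 0.
z-row ← z-row − (-2/3)·(new row 4): 0 − (-2/3)·0 = 0.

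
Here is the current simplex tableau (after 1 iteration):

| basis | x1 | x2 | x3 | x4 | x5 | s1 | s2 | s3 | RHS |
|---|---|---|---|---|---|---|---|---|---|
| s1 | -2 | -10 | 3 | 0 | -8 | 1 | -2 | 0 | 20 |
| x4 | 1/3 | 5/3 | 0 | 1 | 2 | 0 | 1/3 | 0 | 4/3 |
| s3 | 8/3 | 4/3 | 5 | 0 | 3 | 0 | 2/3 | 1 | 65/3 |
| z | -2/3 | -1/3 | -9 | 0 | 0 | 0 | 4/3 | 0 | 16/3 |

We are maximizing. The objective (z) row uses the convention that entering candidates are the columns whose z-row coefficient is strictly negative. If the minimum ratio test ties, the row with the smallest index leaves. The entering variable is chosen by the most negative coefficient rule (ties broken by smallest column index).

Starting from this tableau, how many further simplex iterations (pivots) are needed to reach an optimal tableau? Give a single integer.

1

pivot: x3 in, s3 out → z = 133/3
No improving column remains; optimal.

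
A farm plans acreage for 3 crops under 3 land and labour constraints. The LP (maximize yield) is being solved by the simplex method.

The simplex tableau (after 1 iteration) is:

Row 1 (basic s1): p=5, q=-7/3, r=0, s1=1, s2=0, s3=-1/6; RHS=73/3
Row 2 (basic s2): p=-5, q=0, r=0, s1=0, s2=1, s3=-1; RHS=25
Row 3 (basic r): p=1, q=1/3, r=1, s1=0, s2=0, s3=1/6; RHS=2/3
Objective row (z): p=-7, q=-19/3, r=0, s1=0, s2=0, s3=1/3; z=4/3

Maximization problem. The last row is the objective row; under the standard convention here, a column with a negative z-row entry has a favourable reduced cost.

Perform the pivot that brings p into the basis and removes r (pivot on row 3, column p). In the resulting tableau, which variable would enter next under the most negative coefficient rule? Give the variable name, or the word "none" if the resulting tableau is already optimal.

Pivot element 1. New z-row = old z-row − (-7)·(row 3/1).
Updated z-row coefficients: p: 0, q: -4, r: 7, s1: 0, s2: 0, s3: 3/2.
The most negative is -4 in column q, so q would enter next.

q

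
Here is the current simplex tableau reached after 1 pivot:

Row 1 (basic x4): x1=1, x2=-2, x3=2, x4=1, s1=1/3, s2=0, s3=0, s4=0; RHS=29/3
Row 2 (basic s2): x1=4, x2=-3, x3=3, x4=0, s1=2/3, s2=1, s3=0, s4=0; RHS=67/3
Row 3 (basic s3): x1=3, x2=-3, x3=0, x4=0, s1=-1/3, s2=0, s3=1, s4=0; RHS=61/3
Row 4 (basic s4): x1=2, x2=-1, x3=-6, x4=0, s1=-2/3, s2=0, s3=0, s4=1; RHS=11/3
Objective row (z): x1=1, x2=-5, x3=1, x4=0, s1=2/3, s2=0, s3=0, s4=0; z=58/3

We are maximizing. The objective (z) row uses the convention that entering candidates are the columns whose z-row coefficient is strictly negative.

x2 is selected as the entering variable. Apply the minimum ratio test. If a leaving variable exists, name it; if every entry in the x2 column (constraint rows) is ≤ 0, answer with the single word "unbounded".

x2-column entries: row 1: -2, row 2: -3, row 3: -3, row 4: -1. All ≤ 0, so x2 can increase without bound; the LP is unbounded in this direction.

unbounded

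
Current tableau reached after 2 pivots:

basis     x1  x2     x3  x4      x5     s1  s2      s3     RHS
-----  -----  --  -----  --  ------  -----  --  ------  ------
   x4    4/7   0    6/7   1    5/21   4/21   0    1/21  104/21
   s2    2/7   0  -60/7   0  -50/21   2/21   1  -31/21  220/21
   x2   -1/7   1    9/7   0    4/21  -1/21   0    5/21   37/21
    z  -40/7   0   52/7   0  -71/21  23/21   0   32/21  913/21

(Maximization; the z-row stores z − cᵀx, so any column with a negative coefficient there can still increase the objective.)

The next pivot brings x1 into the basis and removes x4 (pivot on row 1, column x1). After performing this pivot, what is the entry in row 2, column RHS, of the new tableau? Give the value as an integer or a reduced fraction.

Pivot element is row 1, column x1: 4/7.
Normalize row 1: new (row 1, RHS) = (104/21)/(4/7) = 26/3.
row 2 ← row 2 − (2/7)·(new row 1): 220/21 − (2/7)·(26/3) = 8.

8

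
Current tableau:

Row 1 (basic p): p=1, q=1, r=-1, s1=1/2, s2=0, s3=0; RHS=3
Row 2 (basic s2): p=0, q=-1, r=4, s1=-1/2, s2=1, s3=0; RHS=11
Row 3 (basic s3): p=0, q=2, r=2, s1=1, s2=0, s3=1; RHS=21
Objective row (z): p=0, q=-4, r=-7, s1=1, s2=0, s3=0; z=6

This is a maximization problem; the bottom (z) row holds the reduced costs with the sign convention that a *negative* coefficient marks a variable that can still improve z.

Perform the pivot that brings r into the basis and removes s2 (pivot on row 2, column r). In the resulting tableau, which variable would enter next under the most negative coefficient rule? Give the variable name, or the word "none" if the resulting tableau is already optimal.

Pivot element 4. New z-row = old z-row − (-7)·(row 2/4).
Updated z-row coefficients: p: 0, q: -23/4, r: 0, s1: 1/8, s2: 7/4, s3: 0.
The most negative is -23/4 in column q, so q would enter next.

q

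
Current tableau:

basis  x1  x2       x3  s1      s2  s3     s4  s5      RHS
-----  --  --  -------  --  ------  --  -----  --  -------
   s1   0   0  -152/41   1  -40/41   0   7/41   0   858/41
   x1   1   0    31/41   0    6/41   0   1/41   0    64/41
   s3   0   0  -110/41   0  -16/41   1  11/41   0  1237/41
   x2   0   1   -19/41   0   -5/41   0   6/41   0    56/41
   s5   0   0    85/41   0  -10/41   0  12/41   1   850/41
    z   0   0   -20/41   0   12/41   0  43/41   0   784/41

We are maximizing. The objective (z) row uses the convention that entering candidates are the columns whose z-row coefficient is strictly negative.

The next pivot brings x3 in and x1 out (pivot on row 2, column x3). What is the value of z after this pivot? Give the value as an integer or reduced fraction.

624/31

Minimum ratio for x3: (64/41)/(31/41) = 64/31.
z changes by −(z-row coeff of x3)·ratio = −(-20/41)·(64/31) = 1280/1271.
New z = 784/41 + (1280/1271) = 624/31.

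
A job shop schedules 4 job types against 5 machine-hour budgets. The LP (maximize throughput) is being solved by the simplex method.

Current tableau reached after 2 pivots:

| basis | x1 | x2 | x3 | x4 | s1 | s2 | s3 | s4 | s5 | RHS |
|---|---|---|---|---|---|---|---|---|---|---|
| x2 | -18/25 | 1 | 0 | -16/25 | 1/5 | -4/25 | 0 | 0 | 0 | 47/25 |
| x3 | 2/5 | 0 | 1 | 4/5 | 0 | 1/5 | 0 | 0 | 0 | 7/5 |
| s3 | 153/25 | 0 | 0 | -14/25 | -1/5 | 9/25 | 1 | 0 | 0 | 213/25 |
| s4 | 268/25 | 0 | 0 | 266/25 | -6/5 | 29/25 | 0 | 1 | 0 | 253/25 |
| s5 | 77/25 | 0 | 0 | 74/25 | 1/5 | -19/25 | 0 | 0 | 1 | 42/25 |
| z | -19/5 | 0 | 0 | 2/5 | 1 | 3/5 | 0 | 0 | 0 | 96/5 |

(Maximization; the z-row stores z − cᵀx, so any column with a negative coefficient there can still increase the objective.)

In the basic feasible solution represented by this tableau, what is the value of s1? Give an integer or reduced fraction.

0

s1 is nonbasic (not in the basis column), so its value in the current BFS is 0.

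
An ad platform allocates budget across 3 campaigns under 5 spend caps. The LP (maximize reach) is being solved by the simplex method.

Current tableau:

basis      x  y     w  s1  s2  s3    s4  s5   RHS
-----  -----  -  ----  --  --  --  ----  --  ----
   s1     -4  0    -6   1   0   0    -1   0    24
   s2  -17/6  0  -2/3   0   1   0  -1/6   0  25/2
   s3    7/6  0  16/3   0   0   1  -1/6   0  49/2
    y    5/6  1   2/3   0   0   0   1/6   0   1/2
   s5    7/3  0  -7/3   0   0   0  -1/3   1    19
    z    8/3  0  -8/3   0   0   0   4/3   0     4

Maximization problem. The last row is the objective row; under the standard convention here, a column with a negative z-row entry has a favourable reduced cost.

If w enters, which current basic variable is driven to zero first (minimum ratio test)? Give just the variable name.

y

Ratios: row 1 (s1): entry -6 ≤ 0, skip; row 2 (s2): entry -2/3 ≤ 0, skip; row 3 (s3): (49/2)/(16/3) = 147/32; row 4 (y): (1/2)/(2/3) = 3/4; row 5 (s5): entry -7/3 ≤ 0, skip.
Minimum ratio 3/4 is in the y row, so y leaves.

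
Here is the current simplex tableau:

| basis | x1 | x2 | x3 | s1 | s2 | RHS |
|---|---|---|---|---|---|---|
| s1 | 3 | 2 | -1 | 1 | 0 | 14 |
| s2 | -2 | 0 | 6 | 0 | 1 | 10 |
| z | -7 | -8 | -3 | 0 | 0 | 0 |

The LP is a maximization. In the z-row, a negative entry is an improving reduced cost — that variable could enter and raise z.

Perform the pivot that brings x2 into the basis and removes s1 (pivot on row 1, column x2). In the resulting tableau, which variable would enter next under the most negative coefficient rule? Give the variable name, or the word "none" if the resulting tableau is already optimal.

Pivot element 2. New z-row = old z-row − (-8)·(row 1/2).
Updated z-row coefficients: x1: 5, x2: 0, x3: -7, s1: 4, s2: 0.
The most negative is -7 in column x3, so x3 would enter next.

x3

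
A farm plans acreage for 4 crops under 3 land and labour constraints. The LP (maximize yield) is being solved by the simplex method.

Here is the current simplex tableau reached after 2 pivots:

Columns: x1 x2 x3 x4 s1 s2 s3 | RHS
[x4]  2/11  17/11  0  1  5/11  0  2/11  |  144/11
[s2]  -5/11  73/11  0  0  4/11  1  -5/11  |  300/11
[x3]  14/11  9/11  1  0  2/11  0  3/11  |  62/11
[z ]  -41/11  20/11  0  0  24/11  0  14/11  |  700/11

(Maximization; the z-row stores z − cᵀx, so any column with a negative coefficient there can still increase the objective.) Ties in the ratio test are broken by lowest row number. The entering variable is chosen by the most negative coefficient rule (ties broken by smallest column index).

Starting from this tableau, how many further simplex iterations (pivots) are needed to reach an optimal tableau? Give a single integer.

1

pivot: x1 in, x3 out → z = 561/7
No improving column remains; optimal.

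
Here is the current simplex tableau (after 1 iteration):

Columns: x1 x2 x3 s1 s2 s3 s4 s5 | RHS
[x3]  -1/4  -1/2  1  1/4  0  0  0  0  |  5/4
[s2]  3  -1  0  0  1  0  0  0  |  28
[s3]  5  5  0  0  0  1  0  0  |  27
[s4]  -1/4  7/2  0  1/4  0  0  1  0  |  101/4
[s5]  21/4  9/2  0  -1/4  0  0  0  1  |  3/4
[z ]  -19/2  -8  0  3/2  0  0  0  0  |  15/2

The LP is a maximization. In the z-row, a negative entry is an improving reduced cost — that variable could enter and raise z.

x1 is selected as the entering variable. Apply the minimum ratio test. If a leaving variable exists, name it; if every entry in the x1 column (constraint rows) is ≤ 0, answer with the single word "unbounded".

s5

Ratios: row 1 (x3): entry -1/4 ≤ 0, skip; row 2 (s2): 28/3 = 28/3; row 3 (s3): 27/5 = 27/5; row 4 (s4): entry -1/4 ≤ 0, skip; row 5 (s5): (3/4)/(21/4) = 1/7.
Minimum ratio is in the s5 row, so s5 leaves.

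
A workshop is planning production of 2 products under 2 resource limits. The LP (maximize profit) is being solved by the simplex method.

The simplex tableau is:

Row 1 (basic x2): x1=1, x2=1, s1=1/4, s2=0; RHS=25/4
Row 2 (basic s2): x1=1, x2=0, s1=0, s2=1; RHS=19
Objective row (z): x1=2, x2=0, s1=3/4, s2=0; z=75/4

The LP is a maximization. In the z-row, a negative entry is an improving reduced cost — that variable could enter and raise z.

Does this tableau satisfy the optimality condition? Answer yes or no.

No objective-row coefficient is strictly negative, so no entering variable exists; the tableau is optimal.

yes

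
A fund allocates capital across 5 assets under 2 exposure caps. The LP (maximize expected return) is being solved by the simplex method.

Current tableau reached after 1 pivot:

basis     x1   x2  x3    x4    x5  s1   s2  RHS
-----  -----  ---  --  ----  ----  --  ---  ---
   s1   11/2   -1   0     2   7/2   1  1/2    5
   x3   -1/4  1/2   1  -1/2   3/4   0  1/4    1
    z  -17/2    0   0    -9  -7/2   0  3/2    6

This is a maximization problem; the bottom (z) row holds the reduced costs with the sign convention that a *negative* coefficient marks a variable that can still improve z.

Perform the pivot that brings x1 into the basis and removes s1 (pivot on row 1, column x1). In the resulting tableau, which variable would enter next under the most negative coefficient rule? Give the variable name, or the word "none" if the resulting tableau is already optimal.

x4

Pivot element 11/2. New z-row = old z-row − (-17/2)·(row 1/(11/2)).
Updated z-row coefficients: x1: 0, x2: -17/11, x3: 0, x4: -65/11, x5: 21/11, s1: 17/11, s2: 25/11.
The most negative is -65/11 in column x4, so x4 would enter next.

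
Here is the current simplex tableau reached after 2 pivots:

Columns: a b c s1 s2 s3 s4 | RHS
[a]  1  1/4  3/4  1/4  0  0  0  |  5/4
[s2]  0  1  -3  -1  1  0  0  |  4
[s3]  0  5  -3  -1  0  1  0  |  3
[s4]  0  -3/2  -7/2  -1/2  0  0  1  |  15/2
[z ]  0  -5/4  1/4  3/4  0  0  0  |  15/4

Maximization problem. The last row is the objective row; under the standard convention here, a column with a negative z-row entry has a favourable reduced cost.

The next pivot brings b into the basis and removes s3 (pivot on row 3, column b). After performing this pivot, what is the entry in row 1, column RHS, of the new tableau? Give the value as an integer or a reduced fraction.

Pivot element is row 3, column b: 5.
Normalize row 3: new (row 3, RHS) = 3/5 = 3/5.
row 1 ← row 1 − (1/4)·(new row 3): 5/4 − (1/4)·(3/5) = 11/10.

11/10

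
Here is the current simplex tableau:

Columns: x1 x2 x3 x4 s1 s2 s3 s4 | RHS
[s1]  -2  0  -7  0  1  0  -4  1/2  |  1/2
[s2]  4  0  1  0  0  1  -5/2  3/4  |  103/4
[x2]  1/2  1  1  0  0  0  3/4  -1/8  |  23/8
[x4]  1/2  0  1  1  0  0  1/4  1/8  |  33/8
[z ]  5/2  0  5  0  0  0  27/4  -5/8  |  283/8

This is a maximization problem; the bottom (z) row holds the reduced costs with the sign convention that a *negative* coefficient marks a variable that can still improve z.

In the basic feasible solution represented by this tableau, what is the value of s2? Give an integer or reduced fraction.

s2 is basic (row 2); its value is the RHS of that row: 103/4.

103/4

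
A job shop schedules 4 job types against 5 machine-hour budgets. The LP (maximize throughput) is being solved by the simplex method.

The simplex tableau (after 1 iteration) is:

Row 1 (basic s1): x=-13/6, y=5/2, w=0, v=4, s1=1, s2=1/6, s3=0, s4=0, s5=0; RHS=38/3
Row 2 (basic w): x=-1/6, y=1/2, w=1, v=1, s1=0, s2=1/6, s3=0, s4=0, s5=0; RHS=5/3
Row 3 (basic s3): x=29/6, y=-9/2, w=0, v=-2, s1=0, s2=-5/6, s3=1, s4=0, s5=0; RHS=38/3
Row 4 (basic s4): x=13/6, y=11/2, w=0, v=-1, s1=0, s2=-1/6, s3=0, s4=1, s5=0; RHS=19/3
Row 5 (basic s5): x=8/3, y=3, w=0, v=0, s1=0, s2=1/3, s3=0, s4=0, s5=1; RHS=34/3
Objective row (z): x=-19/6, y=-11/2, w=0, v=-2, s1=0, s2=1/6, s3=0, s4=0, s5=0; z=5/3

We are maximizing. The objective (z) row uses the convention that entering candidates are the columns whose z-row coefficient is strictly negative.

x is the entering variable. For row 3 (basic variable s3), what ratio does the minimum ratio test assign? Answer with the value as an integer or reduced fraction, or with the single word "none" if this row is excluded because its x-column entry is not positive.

76/29

Ratio = RHS / (x entry) = (38/3) / (29/6) = 76/29.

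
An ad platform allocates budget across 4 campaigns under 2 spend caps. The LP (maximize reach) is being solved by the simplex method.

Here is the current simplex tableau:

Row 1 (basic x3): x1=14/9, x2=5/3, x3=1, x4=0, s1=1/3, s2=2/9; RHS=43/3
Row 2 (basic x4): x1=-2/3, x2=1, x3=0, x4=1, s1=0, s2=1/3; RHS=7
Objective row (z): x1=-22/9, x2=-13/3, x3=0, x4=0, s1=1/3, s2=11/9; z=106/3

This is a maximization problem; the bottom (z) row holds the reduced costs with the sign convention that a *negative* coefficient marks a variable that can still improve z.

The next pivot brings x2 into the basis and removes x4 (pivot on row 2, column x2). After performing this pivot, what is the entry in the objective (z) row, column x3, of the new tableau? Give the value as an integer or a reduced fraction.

0

Pivot element is row 2, column x2: 1.
Normalize row 2: new (row 2, x3) = 0/1 = 0.
z-row ← z-row − (-13/3)·(new row 2): 0 − (-13/3)·0 = 0.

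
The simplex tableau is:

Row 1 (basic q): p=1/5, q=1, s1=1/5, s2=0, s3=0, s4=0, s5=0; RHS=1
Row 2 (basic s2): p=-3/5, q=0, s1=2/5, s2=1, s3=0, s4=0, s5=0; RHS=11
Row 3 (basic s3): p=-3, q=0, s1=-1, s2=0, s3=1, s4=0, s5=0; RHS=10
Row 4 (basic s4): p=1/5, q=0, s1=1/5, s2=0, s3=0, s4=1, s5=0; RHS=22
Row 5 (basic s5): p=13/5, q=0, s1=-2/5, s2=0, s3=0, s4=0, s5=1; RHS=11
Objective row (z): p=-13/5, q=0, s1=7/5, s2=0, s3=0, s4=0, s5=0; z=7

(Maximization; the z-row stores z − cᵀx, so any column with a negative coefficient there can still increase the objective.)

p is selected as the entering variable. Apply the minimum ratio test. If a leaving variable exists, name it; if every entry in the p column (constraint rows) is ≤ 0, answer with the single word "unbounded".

Ratios: row 1 (q): 1/(1/5) = 5; row 2 (s2): entry -3/5 ≤ 0, skip; row 3 (s3): entry -3 ≤ 0, skip; row 4 (s4): 22/(1/5) = 110; row 5 (s5): 11/(13/5) = 55/13.
Minimum ratio is in the s5 row, so s5 leaves.

s5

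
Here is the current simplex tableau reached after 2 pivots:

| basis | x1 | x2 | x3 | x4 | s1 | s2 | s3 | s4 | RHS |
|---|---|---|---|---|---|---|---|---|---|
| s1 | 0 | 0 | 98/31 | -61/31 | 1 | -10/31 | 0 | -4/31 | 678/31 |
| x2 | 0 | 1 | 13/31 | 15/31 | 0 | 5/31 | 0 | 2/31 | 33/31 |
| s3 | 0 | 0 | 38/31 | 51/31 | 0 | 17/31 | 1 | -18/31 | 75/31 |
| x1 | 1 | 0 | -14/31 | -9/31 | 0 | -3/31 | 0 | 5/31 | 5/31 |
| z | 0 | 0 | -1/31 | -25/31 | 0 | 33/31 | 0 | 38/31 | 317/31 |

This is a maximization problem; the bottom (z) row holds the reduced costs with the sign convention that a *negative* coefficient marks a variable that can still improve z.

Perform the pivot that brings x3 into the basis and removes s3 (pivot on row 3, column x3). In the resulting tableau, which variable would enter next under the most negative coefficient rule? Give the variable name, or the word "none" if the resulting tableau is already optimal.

Pivot element 38/31. New z-row = old z-row − (-1/31)·(row 3/(38/31)).
Updated z-row coefficients: x1: 0, x2: 0, x3: 0, x4: -29/38, s1: 0, s2: 41/38, s3: 1/38, s4: 23/19.
The most negative is -29/38 in column x4, so x4 would enter next.

x4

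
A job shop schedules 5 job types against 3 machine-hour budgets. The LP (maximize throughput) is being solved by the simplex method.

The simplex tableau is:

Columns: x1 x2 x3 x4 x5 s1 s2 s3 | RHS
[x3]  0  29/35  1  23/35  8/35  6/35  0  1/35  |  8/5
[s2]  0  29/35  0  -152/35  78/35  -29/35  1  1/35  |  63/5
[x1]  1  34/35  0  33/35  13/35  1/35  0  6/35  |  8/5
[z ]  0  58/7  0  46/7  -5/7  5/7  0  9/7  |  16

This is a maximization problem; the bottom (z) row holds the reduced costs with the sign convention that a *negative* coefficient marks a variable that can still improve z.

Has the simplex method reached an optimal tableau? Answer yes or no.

Column x5 has objective-row coefficient -5/7, which is negative; an improving pivot exists, so not yet optimal.

no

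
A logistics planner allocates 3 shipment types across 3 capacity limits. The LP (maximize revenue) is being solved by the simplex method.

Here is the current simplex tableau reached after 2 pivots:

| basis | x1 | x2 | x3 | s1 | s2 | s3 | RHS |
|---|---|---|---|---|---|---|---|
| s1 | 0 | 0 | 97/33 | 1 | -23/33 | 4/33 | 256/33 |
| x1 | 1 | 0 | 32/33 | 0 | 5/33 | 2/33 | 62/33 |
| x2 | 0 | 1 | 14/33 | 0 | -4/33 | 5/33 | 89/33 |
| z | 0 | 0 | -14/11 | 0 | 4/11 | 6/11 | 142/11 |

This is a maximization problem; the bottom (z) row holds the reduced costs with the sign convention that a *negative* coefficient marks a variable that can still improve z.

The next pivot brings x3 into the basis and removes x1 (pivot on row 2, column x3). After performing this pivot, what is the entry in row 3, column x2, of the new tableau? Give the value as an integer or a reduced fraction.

Pivot element is row 2, column x3: 32/33.
Normalize row 2: new (row 2, x2) = 0/(32/33) = 0.
row 3 ← row 3 − (14/33)·(new row 2): 1 − (14/33)·0 = 1.

1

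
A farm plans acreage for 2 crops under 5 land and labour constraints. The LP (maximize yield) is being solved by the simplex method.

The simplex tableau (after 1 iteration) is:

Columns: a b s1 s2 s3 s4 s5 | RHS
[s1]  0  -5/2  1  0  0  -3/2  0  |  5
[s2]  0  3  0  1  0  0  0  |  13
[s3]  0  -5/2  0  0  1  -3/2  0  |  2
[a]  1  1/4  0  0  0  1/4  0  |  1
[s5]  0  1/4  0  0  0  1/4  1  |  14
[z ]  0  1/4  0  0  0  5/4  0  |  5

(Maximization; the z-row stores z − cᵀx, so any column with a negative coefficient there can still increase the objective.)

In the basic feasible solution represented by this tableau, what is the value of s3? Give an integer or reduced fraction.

s3 is basic (row 3); its value is the RHS of that row: 2.

2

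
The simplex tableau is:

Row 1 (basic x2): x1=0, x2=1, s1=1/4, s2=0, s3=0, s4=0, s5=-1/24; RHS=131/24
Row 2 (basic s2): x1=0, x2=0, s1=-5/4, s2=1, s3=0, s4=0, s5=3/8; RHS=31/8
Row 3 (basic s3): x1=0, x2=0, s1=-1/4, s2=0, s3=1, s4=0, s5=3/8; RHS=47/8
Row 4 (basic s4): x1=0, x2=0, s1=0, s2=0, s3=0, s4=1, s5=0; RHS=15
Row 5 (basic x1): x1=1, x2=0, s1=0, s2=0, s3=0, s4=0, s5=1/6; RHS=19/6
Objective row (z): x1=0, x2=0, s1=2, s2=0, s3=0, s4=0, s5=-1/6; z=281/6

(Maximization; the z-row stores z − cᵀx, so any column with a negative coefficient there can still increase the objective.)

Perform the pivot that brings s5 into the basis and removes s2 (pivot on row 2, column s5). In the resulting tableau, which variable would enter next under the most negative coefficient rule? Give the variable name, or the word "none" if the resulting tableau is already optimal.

Pivot element 3/8. New z-row = old z-row − (-1/6)·(row 2/(3/8)).
Updated z-row coefficients: x1: 0, x2: 0, s1: 13/9, s2: 4/9, s3: 0, s4: 0, s5: 0.
No coefficient is strictly negative; the tableau after this pivot is optimal.

none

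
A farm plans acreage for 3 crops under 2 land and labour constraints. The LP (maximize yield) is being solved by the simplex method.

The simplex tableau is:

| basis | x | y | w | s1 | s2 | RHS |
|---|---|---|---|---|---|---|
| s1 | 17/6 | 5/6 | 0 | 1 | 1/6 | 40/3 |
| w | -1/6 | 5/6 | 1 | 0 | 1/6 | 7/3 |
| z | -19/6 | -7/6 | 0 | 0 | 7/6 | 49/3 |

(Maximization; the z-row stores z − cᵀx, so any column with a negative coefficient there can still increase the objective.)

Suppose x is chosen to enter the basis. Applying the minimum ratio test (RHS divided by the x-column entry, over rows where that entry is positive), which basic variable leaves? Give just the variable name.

s1

Ratios: row 1 (s1): (40/3)/(17/6) = 80/17; row 2 (w): entry -1/6 ≤ 0, skip.
Minimum ratio 80/17 is in the s1 row, so s1 leaves.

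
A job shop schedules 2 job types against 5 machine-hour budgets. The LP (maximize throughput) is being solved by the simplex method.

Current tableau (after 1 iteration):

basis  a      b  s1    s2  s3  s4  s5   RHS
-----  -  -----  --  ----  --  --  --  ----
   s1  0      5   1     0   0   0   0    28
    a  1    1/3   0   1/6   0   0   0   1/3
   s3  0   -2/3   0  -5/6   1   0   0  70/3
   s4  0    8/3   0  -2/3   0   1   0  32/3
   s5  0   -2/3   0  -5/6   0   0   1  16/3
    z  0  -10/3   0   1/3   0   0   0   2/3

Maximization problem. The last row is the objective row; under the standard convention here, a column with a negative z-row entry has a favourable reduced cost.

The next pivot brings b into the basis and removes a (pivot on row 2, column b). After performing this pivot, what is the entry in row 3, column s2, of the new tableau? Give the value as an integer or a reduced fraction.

Pivot element is row 2, column b: 1/3.
Normalize row 2: new (row 2, s2) = (1/6)/(1/3) = 1/2.
row 3 ← row 3 − (-2/3)·(new row 2): -5/6 − (-2/3)·(1/2) = -1/2.

-1/2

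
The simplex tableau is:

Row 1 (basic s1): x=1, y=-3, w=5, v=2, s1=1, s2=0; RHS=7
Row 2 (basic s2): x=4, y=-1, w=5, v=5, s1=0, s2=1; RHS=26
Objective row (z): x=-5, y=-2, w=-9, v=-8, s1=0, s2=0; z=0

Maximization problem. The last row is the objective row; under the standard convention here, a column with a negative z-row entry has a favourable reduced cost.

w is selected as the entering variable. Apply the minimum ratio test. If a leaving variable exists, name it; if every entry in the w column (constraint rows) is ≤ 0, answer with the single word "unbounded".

s1

Ratios: row 1 (s1): 7/5 = 7/5; row 2 (s2): 26/5 = 26/5.
Minimum ratio is in the s1 row, so s1 leaves.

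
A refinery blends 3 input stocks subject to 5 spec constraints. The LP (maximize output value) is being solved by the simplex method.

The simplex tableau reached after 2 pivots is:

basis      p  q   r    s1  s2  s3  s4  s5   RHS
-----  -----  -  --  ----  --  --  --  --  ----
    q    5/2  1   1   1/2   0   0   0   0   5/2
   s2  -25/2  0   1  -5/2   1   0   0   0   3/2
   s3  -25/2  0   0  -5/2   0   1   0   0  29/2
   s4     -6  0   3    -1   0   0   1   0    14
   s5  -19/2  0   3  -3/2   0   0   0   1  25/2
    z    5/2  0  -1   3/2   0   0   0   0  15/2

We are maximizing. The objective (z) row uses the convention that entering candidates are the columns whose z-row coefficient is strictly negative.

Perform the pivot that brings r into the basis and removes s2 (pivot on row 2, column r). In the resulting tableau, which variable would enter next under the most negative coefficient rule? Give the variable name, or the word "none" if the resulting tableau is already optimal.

Pivot element 1. New z-row = old z-row − (-1)·(row 2/1).
Updated z-row coefficients: p: -10, q: 0, r: 0, s1: -1, s2: 1, s3: 0, s4: 0, s5: 0.
The most negative is -10 in column p, so p would enter next.

p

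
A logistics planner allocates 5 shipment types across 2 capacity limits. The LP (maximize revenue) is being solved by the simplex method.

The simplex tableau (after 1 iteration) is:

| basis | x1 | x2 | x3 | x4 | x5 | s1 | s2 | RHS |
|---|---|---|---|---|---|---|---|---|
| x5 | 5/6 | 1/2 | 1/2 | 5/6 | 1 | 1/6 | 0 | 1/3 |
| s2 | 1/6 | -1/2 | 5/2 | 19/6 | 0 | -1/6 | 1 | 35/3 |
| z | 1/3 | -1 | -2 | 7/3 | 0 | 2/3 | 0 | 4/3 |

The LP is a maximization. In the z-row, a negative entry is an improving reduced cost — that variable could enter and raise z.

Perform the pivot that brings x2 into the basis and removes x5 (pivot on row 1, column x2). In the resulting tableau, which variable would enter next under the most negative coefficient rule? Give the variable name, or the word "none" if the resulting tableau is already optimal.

x3

Pivot element 1/2. New z-row = old z-row − (-1)·(row 1/(1/2)).
Updated z-row coefficients: x1: 2, x2: 0, x3: -1, x4: 4, x5: 2, s1: 1, s2: 0.
The most negative is -1 in column x3, so x3 would enter next.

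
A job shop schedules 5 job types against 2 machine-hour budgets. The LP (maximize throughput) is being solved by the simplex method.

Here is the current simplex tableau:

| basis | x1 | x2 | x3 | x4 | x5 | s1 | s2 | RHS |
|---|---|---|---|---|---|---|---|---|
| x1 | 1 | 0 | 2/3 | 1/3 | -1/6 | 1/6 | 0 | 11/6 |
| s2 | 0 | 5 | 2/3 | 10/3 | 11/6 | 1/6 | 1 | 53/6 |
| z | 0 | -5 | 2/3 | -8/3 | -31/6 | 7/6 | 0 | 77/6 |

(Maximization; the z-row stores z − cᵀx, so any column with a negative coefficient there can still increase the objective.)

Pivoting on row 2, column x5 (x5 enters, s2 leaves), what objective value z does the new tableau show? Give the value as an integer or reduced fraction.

Minimum ratio for x5: (53/6)/(11/6) = 53/11.
z changes by −(z-row coeff of x5)·ratio = −(-31/6)·(53/11) = 1643/66.
New z = 77/6 + (1643/66) = 415/11.

415/11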